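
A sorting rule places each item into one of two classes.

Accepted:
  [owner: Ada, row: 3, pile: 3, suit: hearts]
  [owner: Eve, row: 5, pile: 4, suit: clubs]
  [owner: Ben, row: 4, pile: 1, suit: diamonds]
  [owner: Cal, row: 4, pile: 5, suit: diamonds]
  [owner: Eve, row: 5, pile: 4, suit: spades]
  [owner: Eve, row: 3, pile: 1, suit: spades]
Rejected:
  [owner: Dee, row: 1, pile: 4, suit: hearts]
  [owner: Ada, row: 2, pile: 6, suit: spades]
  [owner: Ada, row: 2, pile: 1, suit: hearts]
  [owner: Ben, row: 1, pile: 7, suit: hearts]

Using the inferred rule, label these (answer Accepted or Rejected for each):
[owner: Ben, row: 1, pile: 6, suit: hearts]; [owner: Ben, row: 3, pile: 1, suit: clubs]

Rejected, Accepted

Every 'Accepted' example satisfies: row ≥ 3. None of the 'Rejected' examples do.
[owner: Ben, row: 1, pile: 6, suit: hearts] — row = 1, hence Rejected. [owner: Ben, row: 3, pile: 1, suit: clubs] — row = 3, hence Accepted.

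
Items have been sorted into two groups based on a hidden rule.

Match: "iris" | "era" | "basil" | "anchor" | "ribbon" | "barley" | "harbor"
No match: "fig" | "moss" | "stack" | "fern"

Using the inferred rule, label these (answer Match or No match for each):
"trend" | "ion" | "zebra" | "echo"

No match, Match, Match, Match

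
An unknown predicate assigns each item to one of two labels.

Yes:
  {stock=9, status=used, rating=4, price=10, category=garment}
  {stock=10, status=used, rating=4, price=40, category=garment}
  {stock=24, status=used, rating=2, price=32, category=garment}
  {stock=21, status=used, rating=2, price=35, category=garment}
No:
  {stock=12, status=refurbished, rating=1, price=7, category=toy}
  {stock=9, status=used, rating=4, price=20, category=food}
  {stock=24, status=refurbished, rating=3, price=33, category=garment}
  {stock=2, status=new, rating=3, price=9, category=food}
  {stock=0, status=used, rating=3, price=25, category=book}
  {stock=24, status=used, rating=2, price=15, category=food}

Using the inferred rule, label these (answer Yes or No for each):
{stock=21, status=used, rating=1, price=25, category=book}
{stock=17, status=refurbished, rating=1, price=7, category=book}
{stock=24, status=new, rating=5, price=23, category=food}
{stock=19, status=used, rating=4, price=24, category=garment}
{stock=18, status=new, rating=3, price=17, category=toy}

No, No, No, Yes, No

One predicate separates the groups cleanly: status is used AND category is garment.
{stock=21, status=used, rating=1, price=25, category=book}: status is used, category is book, does not pass → No.
{stock=17, status=refurbished, rating=1, price=7, category=book}: status is refurbished, category is book, does not pass → No.
{stock=24, status=new, rating=5, price=23, category=food}: status is new, category is food, does not pass → No.
{stock=19, status=used, rating=4, price=24, category=garment}: status is used, category is garment, checks out → Yes.
{stock=18, status=new, rating=3, price=17, category=toy}: status is new, category is toy, does not pass → No.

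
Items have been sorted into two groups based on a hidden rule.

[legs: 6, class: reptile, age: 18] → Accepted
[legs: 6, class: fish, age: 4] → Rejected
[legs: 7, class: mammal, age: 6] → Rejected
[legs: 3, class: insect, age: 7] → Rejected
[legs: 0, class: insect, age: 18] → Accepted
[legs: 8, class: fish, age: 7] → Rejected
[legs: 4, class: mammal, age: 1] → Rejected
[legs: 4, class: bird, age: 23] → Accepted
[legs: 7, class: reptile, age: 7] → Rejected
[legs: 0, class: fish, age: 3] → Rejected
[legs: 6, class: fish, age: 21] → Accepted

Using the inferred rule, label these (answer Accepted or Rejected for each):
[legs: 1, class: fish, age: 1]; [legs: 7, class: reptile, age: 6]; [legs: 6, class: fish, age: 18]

The distinguishing property — age ≥ 18 — holds for all the 'Accepted' cases and none of the 'Rejected' cases.
[legs: 1, class: fish, age: 1] — age = 1, hence Rejected. [legs: 7, class: reptile, age: 6] — age = 6, hence Rejected. [legs: 6, class: fish, age: 18] — age = 18, hence Accepted.

Rejected, Rejected, Accepted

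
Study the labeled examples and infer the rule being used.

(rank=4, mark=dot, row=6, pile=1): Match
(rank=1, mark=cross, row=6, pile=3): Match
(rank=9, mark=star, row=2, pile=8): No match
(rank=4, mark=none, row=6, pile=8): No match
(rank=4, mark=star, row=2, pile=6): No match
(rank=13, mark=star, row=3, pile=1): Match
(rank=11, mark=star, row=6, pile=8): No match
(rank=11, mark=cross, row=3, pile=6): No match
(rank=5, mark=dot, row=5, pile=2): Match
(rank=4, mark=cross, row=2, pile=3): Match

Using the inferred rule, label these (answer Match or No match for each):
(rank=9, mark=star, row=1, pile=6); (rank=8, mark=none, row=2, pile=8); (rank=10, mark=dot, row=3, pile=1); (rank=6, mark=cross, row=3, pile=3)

No match, No match, Match, Match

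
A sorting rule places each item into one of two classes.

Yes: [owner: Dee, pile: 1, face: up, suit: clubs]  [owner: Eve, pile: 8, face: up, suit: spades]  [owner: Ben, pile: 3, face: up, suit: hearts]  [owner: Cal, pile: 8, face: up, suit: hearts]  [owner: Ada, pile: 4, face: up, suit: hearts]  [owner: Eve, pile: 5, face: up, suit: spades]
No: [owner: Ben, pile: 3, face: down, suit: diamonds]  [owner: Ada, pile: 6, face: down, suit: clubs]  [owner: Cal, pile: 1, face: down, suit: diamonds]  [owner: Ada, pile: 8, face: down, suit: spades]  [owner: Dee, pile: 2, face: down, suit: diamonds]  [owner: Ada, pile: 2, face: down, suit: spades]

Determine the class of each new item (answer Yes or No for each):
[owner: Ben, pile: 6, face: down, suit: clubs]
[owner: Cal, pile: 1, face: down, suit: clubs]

Checking candidate rules against both groups, what survives is: face is up.
[owner: Ben, pile: 6, face: down, suit: clubs] → face is down → No. [owner: Cal, pile: 1, face: down, suit: clubs] → face is down → No.

No, No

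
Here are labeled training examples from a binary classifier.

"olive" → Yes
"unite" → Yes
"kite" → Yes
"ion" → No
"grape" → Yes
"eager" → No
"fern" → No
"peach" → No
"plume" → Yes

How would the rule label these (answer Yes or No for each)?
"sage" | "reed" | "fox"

The pattern is that an item is 'Yes' exactly when: ends with 'e'.
Yes: "sage", since ends with 'e'.
No: "reed", since ends with 'd'.
No: "fox", since ends with 'x'.

Yes, No, No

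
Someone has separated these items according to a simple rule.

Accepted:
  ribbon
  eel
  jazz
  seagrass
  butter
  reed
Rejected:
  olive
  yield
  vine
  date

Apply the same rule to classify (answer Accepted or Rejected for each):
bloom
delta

Accepted, Rejected

'Accepted' ⟺ has a double letter.
Accepted: bloom, since 'oo' doubled.
Rejected: delta, since no doubled letter.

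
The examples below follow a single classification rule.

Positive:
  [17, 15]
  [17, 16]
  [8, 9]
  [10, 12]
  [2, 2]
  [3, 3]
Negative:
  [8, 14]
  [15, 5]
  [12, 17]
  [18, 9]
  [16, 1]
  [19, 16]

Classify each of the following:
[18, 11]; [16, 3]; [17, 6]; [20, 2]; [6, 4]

Rule: |first − second| ≤ 2. This holds for each 'Positive' example and fails for each 'Negative' one.
[18, 11]: Negative (|18−11| = 7).
[16, 3]: Negative (|16−3| = 13).
[17, 6]: Negative (|17−6| = 11).
[20, 2]: Negative (|20−2| = 18).
[6, 4]: Positive (|6−4| = 2).

Negative, Negative, Negative, Negative, Positive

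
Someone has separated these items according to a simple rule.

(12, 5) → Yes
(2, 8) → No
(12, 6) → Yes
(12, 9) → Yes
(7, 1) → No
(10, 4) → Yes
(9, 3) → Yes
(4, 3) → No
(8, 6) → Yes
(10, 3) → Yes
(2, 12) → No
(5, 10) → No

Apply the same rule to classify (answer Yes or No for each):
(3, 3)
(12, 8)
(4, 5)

The distinguishing property — first ≥ 8 — holds for all the 'Yes' cases and none of the 'No' cases.

No, Yes, No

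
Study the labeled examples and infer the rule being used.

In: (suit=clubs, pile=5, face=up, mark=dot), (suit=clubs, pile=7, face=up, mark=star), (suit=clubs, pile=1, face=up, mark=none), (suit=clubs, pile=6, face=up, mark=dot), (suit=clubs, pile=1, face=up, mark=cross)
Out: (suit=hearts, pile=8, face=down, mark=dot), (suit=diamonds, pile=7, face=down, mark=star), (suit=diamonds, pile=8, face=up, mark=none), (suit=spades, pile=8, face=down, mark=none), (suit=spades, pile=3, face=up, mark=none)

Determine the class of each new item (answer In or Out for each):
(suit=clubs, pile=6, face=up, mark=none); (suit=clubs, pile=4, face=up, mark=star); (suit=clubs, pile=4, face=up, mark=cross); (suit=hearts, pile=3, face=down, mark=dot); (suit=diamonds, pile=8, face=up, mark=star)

In, In, In, Out, Out

One predicate separates the groups cleanly: suit is clubs.
(suit=clubs, pile=6, face=up, mark=none): In (suit is clubs).
(suit=clubs, pile=4, face=up, mark=star): In (suit is clubs).
(suit=clubs, pile=4, face=up, mark=cross): In (suit is clubs).
(suit=hearts, pile=3, face=down, mark=dot): Out (suit is hearts).
(suit=diamonds, pile=8, face=up, mark=star): Out (suit is diamonds).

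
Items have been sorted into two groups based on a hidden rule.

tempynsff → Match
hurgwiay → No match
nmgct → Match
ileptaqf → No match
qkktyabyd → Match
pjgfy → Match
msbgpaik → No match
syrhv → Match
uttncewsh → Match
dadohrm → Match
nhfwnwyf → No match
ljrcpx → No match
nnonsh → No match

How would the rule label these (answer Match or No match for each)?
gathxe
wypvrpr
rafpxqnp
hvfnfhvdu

Rule: odd length. This holds for each 'Match' example and fails for each 'No match' one.
gathxe — length 6, hence No match.
wypvrpr — length 7, hence Match.
rafpxqnp — length 8, hence No match.
hvfnfhvdu — length 9, hence Match.

No match, Match, No match, Match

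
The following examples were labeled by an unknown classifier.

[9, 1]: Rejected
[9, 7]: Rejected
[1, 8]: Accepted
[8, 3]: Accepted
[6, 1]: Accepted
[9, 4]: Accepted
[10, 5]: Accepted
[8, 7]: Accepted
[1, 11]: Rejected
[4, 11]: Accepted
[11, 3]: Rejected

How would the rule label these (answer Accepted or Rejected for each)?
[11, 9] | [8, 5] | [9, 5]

Rejected, Accepted, Rejected

The rule appears to be: sum is odd.
[11, 9] → 11+9 = 20 → Rejected. [8, 5] → 8+5 = 13 → Accepted. [9, 5] → 9+5 = 14 → Rejected.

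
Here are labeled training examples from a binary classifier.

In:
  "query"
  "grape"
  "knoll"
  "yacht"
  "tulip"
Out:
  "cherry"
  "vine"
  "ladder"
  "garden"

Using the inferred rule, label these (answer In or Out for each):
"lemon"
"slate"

The common property of the 'In' items is: odd length. No 'Out' item has it.
"lemon": In (length 5). "slate": In (length 5).

In, In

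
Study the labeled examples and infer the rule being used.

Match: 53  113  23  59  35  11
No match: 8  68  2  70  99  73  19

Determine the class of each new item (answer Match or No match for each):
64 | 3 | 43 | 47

No match, No match, No match, Match

Rule: ≡ 5 (mod 6). This holds for each 'Match' example and fails for each 'No match' one.
64 → 64 mod 6 = 4 → No match.
3 → 3 mod 6 = 3 → No match.
43 → 43 mod 6 = 1 → No match.
47 → 47 mod 6 = 5 → Match.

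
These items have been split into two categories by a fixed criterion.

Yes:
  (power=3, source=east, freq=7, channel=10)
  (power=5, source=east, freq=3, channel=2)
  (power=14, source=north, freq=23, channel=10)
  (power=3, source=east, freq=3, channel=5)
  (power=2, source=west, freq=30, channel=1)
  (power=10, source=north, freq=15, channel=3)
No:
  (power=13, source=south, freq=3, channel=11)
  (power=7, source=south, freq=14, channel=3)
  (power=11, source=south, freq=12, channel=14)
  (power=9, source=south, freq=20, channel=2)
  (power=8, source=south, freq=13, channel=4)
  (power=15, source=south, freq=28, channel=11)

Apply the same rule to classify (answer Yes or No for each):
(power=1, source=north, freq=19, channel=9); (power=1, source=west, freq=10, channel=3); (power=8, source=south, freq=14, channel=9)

The classifier is using: source is not south.
(power=1, source=north, freq=19, channel=9) → source is north → Yes. (power=1, source=west, freq=10, channel=3) → source is west → Yes. (power=8, source=south, freq=14, channel=9) → source is south → No.

Yes, Yes, No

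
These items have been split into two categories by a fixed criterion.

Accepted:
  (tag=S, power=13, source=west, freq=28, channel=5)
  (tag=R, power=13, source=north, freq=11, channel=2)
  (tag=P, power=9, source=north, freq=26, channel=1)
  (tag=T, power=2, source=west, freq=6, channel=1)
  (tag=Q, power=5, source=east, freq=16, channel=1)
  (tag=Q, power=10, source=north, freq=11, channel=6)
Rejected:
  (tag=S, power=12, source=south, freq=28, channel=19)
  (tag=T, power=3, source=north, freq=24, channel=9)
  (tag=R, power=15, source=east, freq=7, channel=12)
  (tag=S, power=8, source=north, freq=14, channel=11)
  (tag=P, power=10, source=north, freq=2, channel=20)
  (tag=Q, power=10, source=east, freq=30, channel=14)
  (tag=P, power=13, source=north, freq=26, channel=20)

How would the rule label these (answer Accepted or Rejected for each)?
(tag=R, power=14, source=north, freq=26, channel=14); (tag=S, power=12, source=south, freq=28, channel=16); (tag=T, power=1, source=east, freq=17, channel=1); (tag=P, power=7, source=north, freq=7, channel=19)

'Accepted' ⟺ channel ≤ 6.
Rejected: (tag=R, power=14, source=north, freq=26, channel=14), since channel = 14. Rejected: (tag=S, power=12, source=south, freq=28, channel=16), since channel = 16. Accepted: (tag=T, power=1, source=east, freq=17, channel=1), since channel = 1. Rejected: (tag=P, power=7, source=north, freq=7, channel=19), since channel = 19.

Rejected, Rejected, Accepted, Rejected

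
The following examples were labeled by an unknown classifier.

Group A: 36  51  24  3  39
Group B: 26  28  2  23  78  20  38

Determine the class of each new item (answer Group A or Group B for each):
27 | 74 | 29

The classifier is using: multiple of 3 AND at most 51.

Group A, Group B, Group B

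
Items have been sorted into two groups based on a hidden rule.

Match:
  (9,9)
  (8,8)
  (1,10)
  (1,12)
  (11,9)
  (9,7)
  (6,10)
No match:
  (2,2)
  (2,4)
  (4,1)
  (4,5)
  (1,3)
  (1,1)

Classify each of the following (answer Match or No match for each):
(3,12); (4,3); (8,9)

The rule appears to be: sum ≥ 11.
(3,12): 3+12 = 15 — passes, so Match. (4,3): 4+3 = 7 — does not pass, so No match. (8,9): 8+9 = 17 — passes, so Match.

Match, No match, Match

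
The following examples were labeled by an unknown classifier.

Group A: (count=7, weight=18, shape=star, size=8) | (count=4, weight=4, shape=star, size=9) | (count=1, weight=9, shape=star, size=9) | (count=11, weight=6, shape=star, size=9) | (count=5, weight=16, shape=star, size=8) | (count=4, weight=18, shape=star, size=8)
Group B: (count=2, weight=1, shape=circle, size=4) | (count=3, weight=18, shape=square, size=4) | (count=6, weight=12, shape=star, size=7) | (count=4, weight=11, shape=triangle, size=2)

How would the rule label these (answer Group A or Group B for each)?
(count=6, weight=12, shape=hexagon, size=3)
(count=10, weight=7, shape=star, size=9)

Group B, Group A

The simplest hypothesis consistent with all the labels is: size ≥ 8.
(count=6, weight=12, shape=hexagon, size=3): size = 3, doesn't qualify → Group B.
(count=10, weight=7, shape=star, size=9): size = 9, has this property → Group A.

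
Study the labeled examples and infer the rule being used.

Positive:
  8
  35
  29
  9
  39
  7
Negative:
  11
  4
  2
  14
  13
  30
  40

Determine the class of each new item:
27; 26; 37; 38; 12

One predicate separates the groups cleanly: digit sum ≥ 6.
27: Positive (digit sum 2+7 = 9).
26: Positive (digit sum 2+6 = 8).
37: Positive (digit sum 3+7 = 10).
38: Positive (digit sum 3+8 = 11).
12: Negative (digit sum 1+2 = 3).

Positive, Positive, Positive, Positive, Negative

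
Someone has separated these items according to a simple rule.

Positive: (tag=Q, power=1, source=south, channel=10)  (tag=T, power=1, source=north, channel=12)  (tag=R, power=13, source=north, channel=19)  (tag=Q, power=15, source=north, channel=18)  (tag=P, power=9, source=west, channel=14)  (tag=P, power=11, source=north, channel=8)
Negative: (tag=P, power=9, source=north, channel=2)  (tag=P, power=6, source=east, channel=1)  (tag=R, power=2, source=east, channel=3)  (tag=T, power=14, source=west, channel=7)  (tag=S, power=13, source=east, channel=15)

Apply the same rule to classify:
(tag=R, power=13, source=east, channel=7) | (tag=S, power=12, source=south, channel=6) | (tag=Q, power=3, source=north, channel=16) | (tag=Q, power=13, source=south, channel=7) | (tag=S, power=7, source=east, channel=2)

A rule that fits every label: channel ≥ 8 AND channel ≠ 15 — true of each 'Positive' example, false of each 'Negative' one.
(tag=R, power=13, source=east, channel=7) → channel = 7 → Negative.
(tag=S, power=12, source=south, channel=6) → channel = 6 → Negative.
(tag=Q, power=3, source=north, channel=16) → channel = 16 → Positive.
(tag=Q, power=13, source=south, channel=7) → channel = 7 → Negative.
(tag=S, power=7, source=east, channel=2) → channel = 2 → Negative.

Negative, Negative, Positive, Negative, Negative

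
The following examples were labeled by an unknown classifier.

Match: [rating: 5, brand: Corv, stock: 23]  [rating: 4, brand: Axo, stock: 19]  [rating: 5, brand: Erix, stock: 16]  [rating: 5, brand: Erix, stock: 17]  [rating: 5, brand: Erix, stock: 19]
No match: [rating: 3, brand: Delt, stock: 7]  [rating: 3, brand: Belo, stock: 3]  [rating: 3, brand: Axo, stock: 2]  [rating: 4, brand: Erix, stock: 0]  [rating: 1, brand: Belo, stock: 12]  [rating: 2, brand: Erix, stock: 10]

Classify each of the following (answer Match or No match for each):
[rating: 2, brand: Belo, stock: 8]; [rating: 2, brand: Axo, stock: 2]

No match, No match

Every 'Match' example satisfies: stock ≥ 16. None of the 'No match' examples do.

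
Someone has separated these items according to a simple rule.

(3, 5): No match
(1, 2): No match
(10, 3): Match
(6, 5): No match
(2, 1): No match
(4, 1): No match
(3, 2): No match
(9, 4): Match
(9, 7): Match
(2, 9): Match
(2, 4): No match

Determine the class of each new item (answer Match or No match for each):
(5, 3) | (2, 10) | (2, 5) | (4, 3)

No match, Match, No match, No match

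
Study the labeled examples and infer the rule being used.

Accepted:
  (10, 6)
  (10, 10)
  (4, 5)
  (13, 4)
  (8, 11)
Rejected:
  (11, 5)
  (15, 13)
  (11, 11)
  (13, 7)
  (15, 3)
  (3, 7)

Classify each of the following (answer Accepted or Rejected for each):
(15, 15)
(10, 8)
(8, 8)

'Accepted' ⟺ product is even.
(15, 15) — 15·15 = 225, hence Rejected. (10, 8) — 10·8 = 80, hence Accepted. (8, 8) — 8·8 = 64, hence Accepted.

Rejected, Accepted, Accepted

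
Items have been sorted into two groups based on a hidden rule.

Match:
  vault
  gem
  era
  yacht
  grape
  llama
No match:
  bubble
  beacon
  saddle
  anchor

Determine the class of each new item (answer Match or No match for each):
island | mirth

No match, Match

The distinguishing property — odd length — holds for all the 'Match' cases and none of the 'No match' cases.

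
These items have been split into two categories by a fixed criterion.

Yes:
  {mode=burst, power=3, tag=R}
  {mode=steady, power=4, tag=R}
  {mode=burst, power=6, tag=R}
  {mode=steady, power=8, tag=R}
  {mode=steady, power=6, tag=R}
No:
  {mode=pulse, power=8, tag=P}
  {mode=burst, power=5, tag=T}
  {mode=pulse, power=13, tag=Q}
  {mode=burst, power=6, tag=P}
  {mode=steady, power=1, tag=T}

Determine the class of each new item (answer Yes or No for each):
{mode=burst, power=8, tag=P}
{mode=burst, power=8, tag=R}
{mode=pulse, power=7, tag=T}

Looking at the examples, the only property every 'Yes' case has and every 'No' case lacks is: tag is R.

No, Yes, No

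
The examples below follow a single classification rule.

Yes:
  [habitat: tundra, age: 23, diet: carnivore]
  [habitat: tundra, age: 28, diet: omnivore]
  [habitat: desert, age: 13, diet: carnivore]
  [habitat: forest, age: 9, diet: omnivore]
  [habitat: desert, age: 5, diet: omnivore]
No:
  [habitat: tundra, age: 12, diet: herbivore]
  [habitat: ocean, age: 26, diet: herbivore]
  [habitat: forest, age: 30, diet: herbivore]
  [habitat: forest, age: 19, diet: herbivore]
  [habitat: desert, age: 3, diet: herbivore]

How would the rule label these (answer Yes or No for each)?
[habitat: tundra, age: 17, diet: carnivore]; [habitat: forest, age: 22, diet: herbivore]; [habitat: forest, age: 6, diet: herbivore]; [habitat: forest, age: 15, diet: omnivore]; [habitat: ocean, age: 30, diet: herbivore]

All 'Yes' examples share one property — diet is not herbivore — and every 'No' example lacks it.
[habitat: tundra, age: 17, diet: carnivore]: Yes (diet is carnivore). [habitat: forest, age: 22, diet: herbivore]: No (diet is herbivore). [habitat: forest, age: 6, diet: herbivore]: No (diet is herbivore). [habitat: forest, age: 15, diet: omnivore]: Yes (diet is omnivore). [habitat: ocean, age: 30, diet: herbivore]: No (diet is herbivore).

Yes, No, No, Yes, No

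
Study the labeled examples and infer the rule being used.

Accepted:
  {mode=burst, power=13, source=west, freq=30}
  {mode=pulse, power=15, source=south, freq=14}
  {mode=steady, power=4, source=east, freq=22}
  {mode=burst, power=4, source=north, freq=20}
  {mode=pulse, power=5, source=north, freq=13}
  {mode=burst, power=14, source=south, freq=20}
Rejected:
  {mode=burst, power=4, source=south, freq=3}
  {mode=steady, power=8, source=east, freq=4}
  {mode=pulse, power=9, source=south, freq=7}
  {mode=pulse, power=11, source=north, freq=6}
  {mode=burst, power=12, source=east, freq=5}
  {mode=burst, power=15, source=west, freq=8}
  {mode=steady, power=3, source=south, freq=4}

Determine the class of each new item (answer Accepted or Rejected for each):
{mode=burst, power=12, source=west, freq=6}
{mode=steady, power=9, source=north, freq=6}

A rule that fits every label: freq ≥ 13 — true of each 'Accepted' example, false of each 'Rejected' one.

Rejected, Rejected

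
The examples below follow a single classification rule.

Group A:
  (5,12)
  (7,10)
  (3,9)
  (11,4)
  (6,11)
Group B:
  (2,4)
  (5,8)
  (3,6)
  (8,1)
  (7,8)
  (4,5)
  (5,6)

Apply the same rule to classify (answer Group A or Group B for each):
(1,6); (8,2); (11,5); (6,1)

Group B, Group B, Group A, Group B

One predicate separates the groups cleanly: max ≥ 9.
(1,6): max 6 — doesn't match, so Group B.
(8,2): max 8 — doesn't match, so Group B.
(11,5): max 11 — qualifies, so Group A.
(6,1): max 6 — doesn't match, so Group B.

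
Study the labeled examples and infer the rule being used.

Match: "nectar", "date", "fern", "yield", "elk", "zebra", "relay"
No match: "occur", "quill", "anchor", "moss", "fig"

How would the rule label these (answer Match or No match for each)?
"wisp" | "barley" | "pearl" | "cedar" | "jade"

The simplest hypothesis consistent with all the labels is: contains 'e'.
"wisp": no 'e' — lacks this property, so No match.
"barley": has 'e' — qualifies, so Match.
"pearl": has 'e' — qualifies, so Match.
"cedar": has 'e' — qualifies, so Match.
"jade": has 'e' — qualifies, so Match.

No match, Match, Match, Match, Match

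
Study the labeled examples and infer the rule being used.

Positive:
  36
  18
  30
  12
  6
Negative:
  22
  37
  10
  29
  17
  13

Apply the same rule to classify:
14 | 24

Negative, Positive

Rule: multiple of 3. This holds for each 'Positive' example and fails for each 'Negative' one.
14: 14 = 3·4 + 2 — lacks this property, so Negative. 24: 24 = 3·8 — meets the rule, so Positive.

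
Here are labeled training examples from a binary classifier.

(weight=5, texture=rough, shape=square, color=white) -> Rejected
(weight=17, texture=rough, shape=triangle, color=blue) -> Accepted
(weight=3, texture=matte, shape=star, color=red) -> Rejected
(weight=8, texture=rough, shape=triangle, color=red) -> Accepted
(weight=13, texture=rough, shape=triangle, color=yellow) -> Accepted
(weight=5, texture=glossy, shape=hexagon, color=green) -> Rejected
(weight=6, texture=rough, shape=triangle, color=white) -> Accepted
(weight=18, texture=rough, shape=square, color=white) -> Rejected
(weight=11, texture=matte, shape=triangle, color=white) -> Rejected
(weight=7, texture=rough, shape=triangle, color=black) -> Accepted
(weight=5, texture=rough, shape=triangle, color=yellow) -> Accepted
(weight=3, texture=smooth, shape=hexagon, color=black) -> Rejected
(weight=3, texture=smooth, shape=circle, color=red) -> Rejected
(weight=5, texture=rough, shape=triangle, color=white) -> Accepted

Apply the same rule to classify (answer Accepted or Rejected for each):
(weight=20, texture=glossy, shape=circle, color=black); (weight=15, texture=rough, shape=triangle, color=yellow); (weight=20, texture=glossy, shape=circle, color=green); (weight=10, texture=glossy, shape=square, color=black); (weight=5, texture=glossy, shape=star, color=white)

Rule: texture is rough AND shape is triangle. This holds for each 'Accepted' example and fails for each 'Rejected' one.
(weight=20, texture=glossy, shape=circle, color=black) — texture is glossy, shape is circle, hence Rejected.
(weight=15, texture=rough, shape=triangle, color=yellow) — texture is rough, shape is triangle, hence Accepted.
(weight=20, texture=glossy, shape=circle, color=green) — texture is glossy, shape is circle, hence Rejected.
(weight=10, texture=glossy, shape=square, color=black) — texture is glossy, shape is square, hence Rejected.
(weight=5, texture=glossy, shape=star, color=white) — texture is glossy, shape is star, hence Rejected.

Rejected, Accepted, Rejected, Rejected, Rejected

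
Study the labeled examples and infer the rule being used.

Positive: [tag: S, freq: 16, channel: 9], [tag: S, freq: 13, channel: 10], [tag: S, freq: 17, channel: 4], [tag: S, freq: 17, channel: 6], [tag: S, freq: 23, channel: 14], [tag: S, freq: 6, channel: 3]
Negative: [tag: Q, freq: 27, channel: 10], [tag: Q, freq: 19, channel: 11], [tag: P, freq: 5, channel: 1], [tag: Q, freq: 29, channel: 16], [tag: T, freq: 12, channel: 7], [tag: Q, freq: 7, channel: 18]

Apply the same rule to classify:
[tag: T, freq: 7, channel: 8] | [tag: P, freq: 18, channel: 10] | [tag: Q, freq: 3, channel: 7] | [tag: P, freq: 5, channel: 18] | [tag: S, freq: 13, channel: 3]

Negative, Negative, Negative, Negative, Positive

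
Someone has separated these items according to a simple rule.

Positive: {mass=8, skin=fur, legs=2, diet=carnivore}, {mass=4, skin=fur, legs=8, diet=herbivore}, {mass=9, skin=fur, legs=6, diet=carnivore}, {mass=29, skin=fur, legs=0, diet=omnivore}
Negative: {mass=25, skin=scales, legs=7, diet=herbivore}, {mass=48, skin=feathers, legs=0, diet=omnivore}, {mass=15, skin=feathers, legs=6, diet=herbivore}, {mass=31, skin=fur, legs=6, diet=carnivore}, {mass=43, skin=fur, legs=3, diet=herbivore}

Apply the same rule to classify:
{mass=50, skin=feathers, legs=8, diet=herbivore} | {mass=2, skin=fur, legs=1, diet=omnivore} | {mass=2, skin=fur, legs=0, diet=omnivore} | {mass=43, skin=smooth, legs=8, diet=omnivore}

Negative, Positive, Positive, Negative

All 'Positive' examples share one property — skin is fur AND mass ≤ 29 — and every 'Negative' example lacks it.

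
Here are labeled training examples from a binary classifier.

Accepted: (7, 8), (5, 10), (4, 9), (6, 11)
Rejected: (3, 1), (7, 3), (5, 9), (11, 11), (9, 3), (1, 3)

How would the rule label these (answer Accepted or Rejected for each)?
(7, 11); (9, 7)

A rule that fits every label: sum is odd — true of each 'Accepted' example, false of each 'Rejected' one.
(7, 11): Rejected (7+11 = 18). (9, 7): Rejected (9+7 = 16).

Rejected, Rejected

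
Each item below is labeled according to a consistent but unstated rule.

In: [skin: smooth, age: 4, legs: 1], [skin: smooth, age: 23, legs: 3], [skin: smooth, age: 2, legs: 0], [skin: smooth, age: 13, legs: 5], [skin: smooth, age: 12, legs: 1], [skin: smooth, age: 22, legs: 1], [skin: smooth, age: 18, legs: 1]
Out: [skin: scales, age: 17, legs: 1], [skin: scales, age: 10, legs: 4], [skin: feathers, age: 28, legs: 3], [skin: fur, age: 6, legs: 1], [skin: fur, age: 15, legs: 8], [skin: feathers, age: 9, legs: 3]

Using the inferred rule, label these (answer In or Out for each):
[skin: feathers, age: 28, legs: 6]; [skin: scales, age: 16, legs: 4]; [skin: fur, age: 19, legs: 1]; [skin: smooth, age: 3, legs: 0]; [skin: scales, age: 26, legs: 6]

'In' ⟺ skin is smooth.
Out: [skin: feathers, age: 28, legs: 6], since skin is feathers.
Out: [skin: scales, age: 16, legs: 4], since skin is scales.
Out: [skin: fur, age: 19, legs: 1], since skin is fur.
In: [skin: smooth, age: 3, legs: 0], since skin is smooth.
Out: [skin: scales, age: 26, legs: 6], since skin is scales.

Out, Out, Out, In, Out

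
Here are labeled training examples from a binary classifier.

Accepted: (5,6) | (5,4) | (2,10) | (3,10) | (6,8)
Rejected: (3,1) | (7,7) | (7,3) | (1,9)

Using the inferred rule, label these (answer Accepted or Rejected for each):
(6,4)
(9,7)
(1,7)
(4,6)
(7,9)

Accepted, Rejected, Rejected, Accepted, Rejected

The common property of the 'Accepted' items is: second is even. No 'Rejected' item has it.
(6,4) — second 4, hence Accepted.
(9,7) — second 7, hence Rejected.
(1,7) — second 7, hence Rejected.
(4,6) — second 6, hence Accepted.
(7,9) — second 9, hence Rejected.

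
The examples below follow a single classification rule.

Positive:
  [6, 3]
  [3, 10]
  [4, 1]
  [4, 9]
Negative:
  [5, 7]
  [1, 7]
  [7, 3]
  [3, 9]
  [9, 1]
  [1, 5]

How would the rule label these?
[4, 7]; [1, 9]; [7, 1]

The classifier is using: sum is odd.
[4, 7] → 4+7 = 11 → Positive.
[1, 9] → 1+9 = 10 → Negative.
[7, 1] → 7+1 = 8 → Negative.

Positive, Negative, Negative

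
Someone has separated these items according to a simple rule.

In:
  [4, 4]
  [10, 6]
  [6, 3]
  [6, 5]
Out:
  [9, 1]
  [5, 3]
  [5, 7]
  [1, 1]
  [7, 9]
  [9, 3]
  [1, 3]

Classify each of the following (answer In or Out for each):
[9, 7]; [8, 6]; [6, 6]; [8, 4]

Out, In, In, In

'In' ⟺ first is even.
[9, 7] — first 9, hence Out. [8, 6] — first 8, hence In. [6, 6] — first 6, hence In. [8, 4] — first 8, hence In.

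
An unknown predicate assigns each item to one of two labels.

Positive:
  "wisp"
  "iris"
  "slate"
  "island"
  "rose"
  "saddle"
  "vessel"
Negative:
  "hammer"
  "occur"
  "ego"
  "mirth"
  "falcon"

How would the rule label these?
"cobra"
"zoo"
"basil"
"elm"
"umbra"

Negative, Negative, Positive, Negative, Negative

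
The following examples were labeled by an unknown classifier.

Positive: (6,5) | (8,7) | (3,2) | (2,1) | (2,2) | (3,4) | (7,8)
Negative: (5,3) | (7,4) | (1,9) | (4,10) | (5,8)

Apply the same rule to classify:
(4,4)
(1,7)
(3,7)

Positive, Negative, Negative

The classifier is using: |first − second| ≤ 1.
(4,4) — |4−4| = 0, hence Positive. (1,7) — |1−7| = 6, hence Negative. (3,7) — |3−7| = 4, hence Negative.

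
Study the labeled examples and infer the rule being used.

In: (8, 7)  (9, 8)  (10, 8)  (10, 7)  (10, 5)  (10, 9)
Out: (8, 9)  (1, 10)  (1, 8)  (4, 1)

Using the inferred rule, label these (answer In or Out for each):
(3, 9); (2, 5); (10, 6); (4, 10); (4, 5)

Out, Out, In, Out, Out

The pattern is that an item is 'In' exactly when: first > second AND sum ≥ 9.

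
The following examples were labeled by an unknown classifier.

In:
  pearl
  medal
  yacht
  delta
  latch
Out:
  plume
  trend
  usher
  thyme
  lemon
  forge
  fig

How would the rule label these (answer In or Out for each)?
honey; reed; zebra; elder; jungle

Out, Out, In, Out, Out

One predicate separates the groups cleanly: contains 'a'.
honey: no 'a', does not satisfy this → Out. reed: no 'a', does not satisfy this → Out. zebra: has 'a', has this property → In. elder: no 'a', does not satisfy this → Out. jungle: no 'a', does not satisfy this → Out.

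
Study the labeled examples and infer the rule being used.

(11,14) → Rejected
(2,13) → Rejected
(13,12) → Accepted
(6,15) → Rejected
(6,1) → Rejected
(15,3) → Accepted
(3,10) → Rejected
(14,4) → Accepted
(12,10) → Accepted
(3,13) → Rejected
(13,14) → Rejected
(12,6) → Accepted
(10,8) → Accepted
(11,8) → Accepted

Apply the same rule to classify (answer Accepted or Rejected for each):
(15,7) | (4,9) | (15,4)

Accepted, Rejected, Accepted

The simplest hypothesis consistent with all the labels is: first > second AND sum ≥ 13.
(15,7): 15 > 7, 15+7 = 22, passes → Accepted.
(4,9): 4 < 9, 4+9 = 13, does not satisfy this → Rejected.
(15,4): 15 > 4, 15+4 = 19, passes → Accepted.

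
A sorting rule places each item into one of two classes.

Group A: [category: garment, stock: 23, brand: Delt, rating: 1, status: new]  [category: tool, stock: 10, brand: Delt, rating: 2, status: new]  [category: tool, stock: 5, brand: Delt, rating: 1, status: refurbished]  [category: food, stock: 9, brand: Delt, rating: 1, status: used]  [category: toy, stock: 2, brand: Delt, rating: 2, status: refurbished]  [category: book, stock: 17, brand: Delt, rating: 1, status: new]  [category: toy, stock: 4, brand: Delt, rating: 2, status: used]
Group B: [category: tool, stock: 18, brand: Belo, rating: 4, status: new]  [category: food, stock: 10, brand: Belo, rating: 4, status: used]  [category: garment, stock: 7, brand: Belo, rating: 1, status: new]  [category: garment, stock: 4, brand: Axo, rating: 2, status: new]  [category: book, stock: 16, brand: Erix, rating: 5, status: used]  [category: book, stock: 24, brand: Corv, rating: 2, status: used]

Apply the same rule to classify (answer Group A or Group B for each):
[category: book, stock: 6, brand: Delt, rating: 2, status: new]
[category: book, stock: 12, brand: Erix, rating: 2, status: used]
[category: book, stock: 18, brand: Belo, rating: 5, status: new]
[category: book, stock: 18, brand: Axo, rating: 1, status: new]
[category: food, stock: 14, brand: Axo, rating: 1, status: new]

Group A, Group B, Group B, Group B, Group B

All 'Group A' examples share one property — brand is Delt — and every 'Group B' example lacks it.
[category: book, stock: 6, brand: Delt, rating: 2, status: new] → brand is Delt → Group A.
[category: book, stock: 12, brand: Erix, rating: 2, status: used] → brand is Erix → Group B.
[category: book, stock: 18, brand: Belo, rating: 5, status: new] → brand is Belo → Group B.
[category: book, stock: 18, brand: Axo, rating: 1, status: new] → brand is Axo → Group B.
[category: food, stock: 14, brand: Axo, rating: 1, status: new] → brand is Axo → Group B.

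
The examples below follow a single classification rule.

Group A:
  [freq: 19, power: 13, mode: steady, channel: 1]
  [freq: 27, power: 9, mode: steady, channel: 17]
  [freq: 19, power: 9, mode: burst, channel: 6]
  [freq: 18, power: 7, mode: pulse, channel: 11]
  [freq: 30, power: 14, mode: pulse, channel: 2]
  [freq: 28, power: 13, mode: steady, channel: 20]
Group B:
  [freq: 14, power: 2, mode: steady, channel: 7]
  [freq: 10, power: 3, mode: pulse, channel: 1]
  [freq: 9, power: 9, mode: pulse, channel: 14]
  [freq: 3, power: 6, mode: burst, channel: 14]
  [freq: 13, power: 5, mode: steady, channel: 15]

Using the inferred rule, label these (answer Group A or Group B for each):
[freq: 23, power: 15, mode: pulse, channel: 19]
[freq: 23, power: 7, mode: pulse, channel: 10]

All 'Group A' examples share one property — freq ≥ 18 — and every 'Group B' example lacks it.
[freq: 23, power: 15, mode: pulse, channel: 19] → freq = 23 → Group A. [freq: 23, power: 7, mode: pulse, channel: 10] → freq = 23 → Group A.

Group A, Group A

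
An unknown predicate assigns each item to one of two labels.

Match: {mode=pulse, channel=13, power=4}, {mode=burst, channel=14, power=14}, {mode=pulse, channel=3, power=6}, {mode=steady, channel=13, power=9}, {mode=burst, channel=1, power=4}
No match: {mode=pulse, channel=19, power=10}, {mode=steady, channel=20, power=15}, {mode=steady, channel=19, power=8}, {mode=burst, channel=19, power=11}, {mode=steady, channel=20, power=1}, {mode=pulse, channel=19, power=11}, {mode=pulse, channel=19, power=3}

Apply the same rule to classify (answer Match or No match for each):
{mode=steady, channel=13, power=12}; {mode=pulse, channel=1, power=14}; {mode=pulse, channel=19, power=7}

Match, Match, No match

The distinguishing property — channel ≤ 14 — holds for all the 'Match' cases and none of the 'No match' cases.
Match: {mode=steady, channel=13, power=12}, since channel = 13. Match: {mode=pulse, channel=1, power=14}, since channel = 1. No match: {mode=pulse, channel=19, power=7}, since channel = 19.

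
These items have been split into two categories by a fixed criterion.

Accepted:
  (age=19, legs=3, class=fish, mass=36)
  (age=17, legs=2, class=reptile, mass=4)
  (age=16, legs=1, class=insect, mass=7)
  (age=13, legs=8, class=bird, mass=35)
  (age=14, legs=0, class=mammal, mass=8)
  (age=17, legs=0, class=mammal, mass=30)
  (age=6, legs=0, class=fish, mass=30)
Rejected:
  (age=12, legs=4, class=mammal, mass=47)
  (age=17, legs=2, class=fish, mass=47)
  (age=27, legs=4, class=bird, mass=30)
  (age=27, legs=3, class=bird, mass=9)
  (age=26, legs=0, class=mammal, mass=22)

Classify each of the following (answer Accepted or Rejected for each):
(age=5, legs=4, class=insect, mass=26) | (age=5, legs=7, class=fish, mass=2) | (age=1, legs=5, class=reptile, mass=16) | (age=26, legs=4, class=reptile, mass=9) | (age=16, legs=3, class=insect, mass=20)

'Accepted' ⟺ mass ≤ 36 AND age ≤ 19.
(age=5, legs=4, class=insect, mass=26): mass = 26, age = 5, meets the rule → Accepted. (age=5, legs=7, class=fish, mass=2): mass = 2, age = 5, meets the rule → Accepted. (age=1, legs=5, class=reptile, mass=16): mass = 16, age = 1, meets the rule → Accepted. (age=26, legs=4, class=reptile, mass=9): mass = 9, age = 26, doesn't qualify → Rejected. (age=16, legs=3, class=insect, mass=20): mass = 20, age = 16, meets the rule → Accepted.

Accepted, Accepted, Accepted, Rejected, Accepted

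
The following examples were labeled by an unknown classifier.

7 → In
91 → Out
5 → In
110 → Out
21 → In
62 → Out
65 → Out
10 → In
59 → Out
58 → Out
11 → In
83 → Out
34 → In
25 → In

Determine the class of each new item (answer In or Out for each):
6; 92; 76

In, Out, Out

Every 'In' example satisfies: at most 34. None of the 'Out' examples do.
6: In (6 ≤ 34). 92: Out (92 > 34). 76: Out (76 > 34).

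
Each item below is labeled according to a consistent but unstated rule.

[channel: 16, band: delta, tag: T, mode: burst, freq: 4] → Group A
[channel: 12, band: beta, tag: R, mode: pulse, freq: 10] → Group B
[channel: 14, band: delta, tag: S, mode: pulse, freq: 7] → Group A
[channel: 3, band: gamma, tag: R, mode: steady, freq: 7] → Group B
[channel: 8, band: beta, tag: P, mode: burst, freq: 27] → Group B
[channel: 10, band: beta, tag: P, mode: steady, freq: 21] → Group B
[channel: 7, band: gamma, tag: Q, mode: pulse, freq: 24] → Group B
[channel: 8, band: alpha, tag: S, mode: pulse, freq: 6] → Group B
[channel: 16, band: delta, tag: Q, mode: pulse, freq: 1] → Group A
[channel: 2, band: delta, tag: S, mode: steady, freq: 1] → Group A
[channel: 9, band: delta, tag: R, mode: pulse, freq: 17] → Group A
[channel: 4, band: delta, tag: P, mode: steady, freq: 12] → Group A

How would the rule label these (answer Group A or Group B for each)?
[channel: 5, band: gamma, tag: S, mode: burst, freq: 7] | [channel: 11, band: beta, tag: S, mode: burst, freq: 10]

Group B, Group B

'Group A' ⟺ band is delta.
[channel: 5, band: gamma, tag: S, mode: burst, freq: 7]: Group B (band is gamma).
[channel: 11, band: beta, tag: S, mode: burst, freq: 10]: Group B (band is beta).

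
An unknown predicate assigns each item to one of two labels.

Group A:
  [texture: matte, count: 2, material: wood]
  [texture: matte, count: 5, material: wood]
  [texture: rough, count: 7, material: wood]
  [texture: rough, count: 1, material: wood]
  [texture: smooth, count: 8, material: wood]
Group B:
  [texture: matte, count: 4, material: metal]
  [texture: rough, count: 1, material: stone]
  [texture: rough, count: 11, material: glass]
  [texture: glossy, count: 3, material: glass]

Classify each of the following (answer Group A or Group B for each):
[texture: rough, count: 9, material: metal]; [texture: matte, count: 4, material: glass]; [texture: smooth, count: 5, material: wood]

Group B, Group B, Group A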